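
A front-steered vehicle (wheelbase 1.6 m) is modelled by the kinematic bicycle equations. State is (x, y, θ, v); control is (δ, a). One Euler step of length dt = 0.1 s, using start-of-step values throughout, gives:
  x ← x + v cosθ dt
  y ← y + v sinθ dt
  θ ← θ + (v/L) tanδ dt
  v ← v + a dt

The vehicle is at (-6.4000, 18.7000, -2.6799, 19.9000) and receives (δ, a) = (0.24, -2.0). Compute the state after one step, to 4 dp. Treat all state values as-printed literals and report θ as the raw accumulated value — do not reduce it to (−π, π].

x' = -6.4000 + 19.9000·cos(-2.6799)·0.1 = -8.1816
y' = 18.7000 + 19.9000·sin(-2.6799)·0.1 = 17.8135
θ' = -2.6799 + (19.9000/1.6)·tan(0.24)·0.1 = -2.3755
v' = 19.9000 − 2.0000·0.1 = 19.7000

(-8.1816, 17.8135, -2.3755, 19.7000)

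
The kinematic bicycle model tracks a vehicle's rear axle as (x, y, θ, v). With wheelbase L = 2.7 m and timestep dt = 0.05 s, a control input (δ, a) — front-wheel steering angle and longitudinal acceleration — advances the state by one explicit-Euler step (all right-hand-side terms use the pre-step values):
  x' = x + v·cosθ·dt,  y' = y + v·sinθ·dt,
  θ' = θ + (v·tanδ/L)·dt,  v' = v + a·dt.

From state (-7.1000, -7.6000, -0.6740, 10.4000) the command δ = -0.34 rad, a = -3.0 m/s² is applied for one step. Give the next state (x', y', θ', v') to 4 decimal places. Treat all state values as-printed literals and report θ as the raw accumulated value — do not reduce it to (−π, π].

x' = -7.1000 + 10.4000·cos(-0.6740)·0.05 = -6.6937
y' = -7.6000 + 10.4000·sin(-0.6740)·0.05 = -7.9245
θ' = -0.6740 + (10.4000/2.7)·tan(-0.34)·0.05 = -0.7421
v' = 10.4000 − 3.0000·0.05 = 10.2500

(-6.6937, -7.9245, -0.7421, 10.2500)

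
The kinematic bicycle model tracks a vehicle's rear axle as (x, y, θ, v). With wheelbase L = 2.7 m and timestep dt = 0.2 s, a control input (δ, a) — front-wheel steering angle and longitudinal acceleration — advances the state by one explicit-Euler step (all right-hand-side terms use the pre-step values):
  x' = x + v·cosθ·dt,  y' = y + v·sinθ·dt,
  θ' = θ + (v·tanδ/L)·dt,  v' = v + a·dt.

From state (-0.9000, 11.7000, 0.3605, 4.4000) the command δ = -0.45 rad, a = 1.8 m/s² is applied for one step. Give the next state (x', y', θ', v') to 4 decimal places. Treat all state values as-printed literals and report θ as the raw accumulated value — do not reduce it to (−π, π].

(-0.0766, 12.0104, 0.2031, 4.7600)

x' = -0.9000 + 4.4000·cos(0.3605)·0.2 = -0.0766
y' = 11.7000 + 4.4000·sin(0.3605)·0.2 = 12.0104
θ' = 0.3605 + (4.4000/2.7)·tan(-0.45)·0.2 = 0.2031
v' = 4.4000 + 1.8000·0.2 = 4.7600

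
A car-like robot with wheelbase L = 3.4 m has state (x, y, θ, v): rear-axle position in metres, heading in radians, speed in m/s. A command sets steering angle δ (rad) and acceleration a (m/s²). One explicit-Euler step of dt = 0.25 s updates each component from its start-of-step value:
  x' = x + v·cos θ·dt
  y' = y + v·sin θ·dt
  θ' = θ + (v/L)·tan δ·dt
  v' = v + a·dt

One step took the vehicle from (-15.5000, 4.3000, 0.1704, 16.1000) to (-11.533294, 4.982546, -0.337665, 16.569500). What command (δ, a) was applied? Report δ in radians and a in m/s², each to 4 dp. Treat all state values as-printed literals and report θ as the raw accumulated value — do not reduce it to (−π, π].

δ = -0.4054, a = 1.8780

a = (v'−v)/dt = (0.469500)/0.25 = 1.8780
Δθ = θ'−θ = -0.508065;  (v·dt/L) = 16.1000·0.25/3.4 = 1.183824
tan δ = Δθ·L/(v·dt) = -0.429173  →  δ = -0.4054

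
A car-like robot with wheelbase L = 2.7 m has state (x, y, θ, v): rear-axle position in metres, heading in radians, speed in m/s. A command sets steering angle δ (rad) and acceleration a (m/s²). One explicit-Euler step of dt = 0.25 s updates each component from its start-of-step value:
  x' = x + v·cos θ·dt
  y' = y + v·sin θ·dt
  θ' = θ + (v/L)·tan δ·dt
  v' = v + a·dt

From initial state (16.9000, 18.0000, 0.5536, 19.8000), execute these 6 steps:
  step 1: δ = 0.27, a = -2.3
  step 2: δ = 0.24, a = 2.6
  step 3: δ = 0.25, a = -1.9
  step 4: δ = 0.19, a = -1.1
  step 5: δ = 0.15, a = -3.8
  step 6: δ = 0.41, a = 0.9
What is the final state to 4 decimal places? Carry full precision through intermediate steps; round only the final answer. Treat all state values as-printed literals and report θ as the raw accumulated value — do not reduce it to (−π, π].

(14.8819, 40.1761, 3.3110, 18.4000)

after step 1 (δ=0.27, a=-2.3): (21.110655, 20.602477, 1.060990, 19.225000)
after step 2 (δ=0.24, a=2.6): (23.456145, 24.797559, 1.496608, 19.875000)
after step 3 (δ=0.25, a=-1.9): (23.824428, 29.752642, 1.966508, 19.400000)
after step 4 (δ=0.19, a=-1.1): (21.954922, 34.227845, 2.311972, 19.125000)
after step 5 (δ=0.15, a=-3.8): (18.726834, 37.754856, 2.579607, 18.175000)
after step 6 (δ=0.41, a=0.9): (14.881919, 40.176073, 3.311035, 18.400000)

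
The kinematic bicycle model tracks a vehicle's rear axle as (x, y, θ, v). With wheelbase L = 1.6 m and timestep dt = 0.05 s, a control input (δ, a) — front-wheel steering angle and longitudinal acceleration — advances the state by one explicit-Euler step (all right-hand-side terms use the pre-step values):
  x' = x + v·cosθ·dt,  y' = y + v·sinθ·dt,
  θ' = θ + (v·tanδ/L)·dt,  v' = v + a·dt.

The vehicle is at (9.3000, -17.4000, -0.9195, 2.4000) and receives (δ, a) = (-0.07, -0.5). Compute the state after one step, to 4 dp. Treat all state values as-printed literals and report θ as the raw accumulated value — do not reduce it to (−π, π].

(9.3727, -17.4954, -0.9248, 2.3750)

x' = 9.3000 + 2.4000·cos(-0.9195)·0.05 = 9.3727
y' = -17.4000 + 2.4000·sin(-0.9195)·0.05 = -17.4954
θ' = -0.9195 + (2.4000/1.6)·tan(-0.07)·0.05 = -0.9248
v' = 2.4000 − 0.5000·0.05 = 2.3750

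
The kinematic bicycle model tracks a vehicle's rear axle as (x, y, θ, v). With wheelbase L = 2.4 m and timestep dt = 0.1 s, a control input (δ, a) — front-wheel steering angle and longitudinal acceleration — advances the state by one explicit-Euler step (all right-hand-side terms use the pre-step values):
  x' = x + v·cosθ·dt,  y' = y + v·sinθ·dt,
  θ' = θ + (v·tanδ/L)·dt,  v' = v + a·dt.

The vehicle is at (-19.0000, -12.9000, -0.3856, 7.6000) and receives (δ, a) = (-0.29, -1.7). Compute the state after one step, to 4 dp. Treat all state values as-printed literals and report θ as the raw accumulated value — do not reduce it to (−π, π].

(-18.2958, -13.1858, -0.4801, 7.4300)

x' = -19.0000 + 7.6000·cos(-0.3856)·0.1 = -18.2958
y' = -12.9000 + 7.6000·sin(-0.3856)·0.1 = -13.1858
θ' = -0.3856 + (7.6000/2.4)·tan(-0.29)·0.1 = -0.4801
v' = 7.6000 − 1.7000·0.1 = 7.4300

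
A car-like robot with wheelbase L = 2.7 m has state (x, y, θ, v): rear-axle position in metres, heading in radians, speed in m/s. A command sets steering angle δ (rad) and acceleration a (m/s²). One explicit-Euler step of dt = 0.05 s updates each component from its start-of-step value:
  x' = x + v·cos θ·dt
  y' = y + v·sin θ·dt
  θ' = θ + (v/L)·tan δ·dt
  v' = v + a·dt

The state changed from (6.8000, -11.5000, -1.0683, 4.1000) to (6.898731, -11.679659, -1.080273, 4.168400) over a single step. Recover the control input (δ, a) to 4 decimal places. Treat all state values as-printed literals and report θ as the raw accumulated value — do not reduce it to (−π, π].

a = (v'−v)/dt = (0.068400)/0.05 = 1.3680
Δθ = θ'−θ = -0.011973;  (v·dt/L) = 4.1000·0.05/2.7 = 0.075926
tan δ = Δθ·L/(v·dt) = -0.157693  →  δ = -0.1564

δ = -0.1564, a = 1.3680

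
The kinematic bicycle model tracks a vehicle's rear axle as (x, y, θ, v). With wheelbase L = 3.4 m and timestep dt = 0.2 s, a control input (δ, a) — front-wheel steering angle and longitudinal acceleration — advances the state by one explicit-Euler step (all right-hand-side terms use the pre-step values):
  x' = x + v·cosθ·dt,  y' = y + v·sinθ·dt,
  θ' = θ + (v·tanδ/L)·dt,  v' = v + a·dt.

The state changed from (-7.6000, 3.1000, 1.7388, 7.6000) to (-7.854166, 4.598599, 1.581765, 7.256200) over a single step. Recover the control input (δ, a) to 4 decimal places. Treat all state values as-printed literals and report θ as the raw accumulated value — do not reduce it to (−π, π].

δ = -0.3378, a = -1.7190

a = (v'−v)/dt = (-0.343800)/0.2 = -1.7190
Δθ = θ'−θ = -0.157035;  (v·dt/L) = 7.6000·0.2/3.4 = 0.447059
tan δ = Δθ·L/(v·dt) = -0.351262  →  δ = -0.3378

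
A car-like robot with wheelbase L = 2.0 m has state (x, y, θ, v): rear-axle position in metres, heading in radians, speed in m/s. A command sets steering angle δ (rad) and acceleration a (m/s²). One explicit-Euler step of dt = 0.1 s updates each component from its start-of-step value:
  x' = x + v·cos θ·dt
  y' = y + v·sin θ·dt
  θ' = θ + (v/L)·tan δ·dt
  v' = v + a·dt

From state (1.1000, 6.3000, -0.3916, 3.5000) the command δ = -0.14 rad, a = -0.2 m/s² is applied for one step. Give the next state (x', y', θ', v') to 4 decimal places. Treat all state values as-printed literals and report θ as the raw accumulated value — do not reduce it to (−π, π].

(1.4235, 6.1664, -0.4163, 3.4800)

x' = 1.1000 + 3.5000·cos(-0.3916)·0.1 = 1.4235
y' = 6.3000 + 3.5000·sin(-0.3916)·0.1 = 6.1664
θ' = -0.3916 + (3.5000/2.0)·tan(-0.14)·0.1 = -0.4163
v' = 3.5000 − 0.2000·0.1 = 3.4800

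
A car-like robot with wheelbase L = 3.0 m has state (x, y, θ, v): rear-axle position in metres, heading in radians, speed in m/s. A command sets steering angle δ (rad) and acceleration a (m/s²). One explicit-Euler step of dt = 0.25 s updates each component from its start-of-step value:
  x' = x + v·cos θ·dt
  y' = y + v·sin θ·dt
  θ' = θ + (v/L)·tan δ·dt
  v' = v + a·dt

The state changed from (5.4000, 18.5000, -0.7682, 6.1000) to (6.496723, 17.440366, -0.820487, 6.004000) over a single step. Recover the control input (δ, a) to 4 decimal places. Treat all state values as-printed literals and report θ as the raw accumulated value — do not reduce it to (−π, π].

a = (v'−v)/dt = (-0.096000)/0.25 = -0.3840
Δθ = θ'−θ = -0.052287;  (v·dt/L) = 6.1000·0.25/3.0 = 0.508333
tan δ = Δθ·L/(v·dt) = -0.102860  →  δ = -0.1025

δ = -0.1025, a = -0.3840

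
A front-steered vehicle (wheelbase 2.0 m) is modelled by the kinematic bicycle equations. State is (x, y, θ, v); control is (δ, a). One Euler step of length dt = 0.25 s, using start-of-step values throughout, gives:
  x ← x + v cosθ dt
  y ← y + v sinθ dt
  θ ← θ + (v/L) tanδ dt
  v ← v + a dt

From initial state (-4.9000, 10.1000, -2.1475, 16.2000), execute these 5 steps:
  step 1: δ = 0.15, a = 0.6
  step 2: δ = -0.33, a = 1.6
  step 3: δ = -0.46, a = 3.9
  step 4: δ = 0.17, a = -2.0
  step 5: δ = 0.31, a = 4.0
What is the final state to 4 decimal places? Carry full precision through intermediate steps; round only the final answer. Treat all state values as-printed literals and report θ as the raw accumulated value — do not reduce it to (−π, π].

after step 1 (δ=0.15, a=0.6): (-7.108318, 6.705028, -1.841451, 16.350000)
after step 2 (δ=-0.33, a=1.6): (-8.201162, 2.766330, -2.541486, 16.750000)
after step 3 (δ=-0.46, a=3.9): (-11.657004, 0.401522, -3.578832, 17.725000)
after step 4 (δ=0.17, a=-2.0): (-15.671380, 2.277892, -3.198505, 17.225000)
after step 5 (δ=0.31, a=4.0): (-19.970657, 2.522839, -2.508800, 18.225000)

(-19.9707, 2.5228, -2.5088, 18.2250)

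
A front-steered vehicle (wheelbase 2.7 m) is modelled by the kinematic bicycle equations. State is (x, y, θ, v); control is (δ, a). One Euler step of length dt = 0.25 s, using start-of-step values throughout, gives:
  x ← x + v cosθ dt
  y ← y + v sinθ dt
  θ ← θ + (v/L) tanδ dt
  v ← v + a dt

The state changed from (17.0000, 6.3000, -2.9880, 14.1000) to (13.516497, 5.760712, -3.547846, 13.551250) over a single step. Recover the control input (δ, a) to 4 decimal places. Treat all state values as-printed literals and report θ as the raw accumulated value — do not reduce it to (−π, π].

a = (v'−v)/dt = (-0.548750)/0.25 = -2.1950
Δθ = θ'−θ = -0.559846;  (v·dt/L) = 14.1000·0.25/2.7 = 1.305556
tan δ = Δθ·L/(v·dt) = -0.428818  →  δ = -0.4051

δ = -0.4051, a = -2.1950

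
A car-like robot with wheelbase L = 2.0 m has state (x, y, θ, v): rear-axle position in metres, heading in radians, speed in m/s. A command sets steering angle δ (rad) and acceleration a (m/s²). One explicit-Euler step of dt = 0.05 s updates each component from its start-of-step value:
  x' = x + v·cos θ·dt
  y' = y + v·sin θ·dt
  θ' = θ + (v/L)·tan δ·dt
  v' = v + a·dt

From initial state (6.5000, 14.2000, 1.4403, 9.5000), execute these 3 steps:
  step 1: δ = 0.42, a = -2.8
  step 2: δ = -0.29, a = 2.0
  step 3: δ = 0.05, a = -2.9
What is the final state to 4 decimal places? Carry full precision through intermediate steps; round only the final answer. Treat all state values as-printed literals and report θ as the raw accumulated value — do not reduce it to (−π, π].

(6.6178, 15.6097, 1.4884, 9.3150)

after step 1 (δ=0.42, a=-2.8): (6.561810, 14.670961, 1.546361, 9.360000)
after step 2 (δ=-0.29, a=2.0): (6.573245, 15.138822, 1.476532, 9.460000)
after step 3 (δ=0.05, a=-2.9): (6.617765, 15.609722, 1.488367, 9.315000)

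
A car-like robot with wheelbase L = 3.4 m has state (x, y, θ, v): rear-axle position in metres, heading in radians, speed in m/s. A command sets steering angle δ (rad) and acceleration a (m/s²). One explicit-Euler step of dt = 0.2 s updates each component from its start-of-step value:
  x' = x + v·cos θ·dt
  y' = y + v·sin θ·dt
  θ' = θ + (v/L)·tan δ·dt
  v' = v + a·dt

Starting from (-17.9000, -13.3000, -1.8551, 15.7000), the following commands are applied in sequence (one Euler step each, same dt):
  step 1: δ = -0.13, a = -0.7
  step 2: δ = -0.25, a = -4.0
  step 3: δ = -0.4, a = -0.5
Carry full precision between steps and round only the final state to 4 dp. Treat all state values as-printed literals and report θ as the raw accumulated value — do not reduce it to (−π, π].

after step 1 (δ=-0.13, a=-0.7): (-18.780736, -16.313952, -1.975840, 15.560000)
after step 2 (δ=-0.25, a=-4.0): (-20.007047, -19.174145, -2.209553, 14.760000)
after step 3 (δ=-0.4, a=-0.5): (-21.767021, -21.544122, -2.576637, 14.660000)

(-21.7670, -21.5441, -2.5766, 14.6600)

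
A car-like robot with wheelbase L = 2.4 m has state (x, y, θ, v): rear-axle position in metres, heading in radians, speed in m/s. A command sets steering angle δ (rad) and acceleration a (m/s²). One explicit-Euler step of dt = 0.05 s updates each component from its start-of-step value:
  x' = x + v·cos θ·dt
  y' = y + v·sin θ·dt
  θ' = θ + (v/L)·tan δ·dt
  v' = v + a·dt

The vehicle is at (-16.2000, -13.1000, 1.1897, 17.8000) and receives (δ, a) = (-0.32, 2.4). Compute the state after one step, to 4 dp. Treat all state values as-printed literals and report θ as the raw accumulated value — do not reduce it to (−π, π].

x' = -16.2000 + 17.8000·cos(1.1897)·0.05 = -15.8690
y' = -13.1000 + 17.8000·sin(1.1897)·0.05 = -12.2739
θ' = 1.1897 + (17.8000/2.4)·tan(-0.32)·0.05 = 1.0668
v' = 17.8000 + 2.4000·0.05 = 17.9200

(-15.8690, -12.2739, 1.0668, 17.9200)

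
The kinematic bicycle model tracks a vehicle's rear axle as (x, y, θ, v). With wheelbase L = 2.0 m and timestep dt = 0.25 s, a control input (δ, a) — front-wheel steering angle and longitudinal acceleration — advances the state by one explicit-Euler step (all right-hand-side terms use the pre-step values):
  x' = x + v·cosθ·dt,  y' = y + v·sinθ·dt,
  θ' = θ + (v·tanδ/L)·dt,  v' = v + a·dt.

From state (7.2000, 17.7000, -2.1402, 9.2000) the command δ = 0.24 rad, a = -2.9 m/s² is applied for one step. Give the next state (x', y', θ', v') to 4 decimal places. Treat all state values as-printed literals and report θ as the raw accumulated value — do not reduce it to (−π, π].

x' = 7.2000 + 9.2000·cos(-2.1402)·0.25 = 5.9600
y' = 17.7000 + 9.2000·sin(-2.1402)·0.25 = 15.7629
θ' = -2.1402 + (9.2000/2.0)·tan(0.24)·0.25 = -1.8588
v' = 9.2000 − 2.9000·0.25 = 8.4750

(5.9600, 15.7629, -1.8588, 8.4750)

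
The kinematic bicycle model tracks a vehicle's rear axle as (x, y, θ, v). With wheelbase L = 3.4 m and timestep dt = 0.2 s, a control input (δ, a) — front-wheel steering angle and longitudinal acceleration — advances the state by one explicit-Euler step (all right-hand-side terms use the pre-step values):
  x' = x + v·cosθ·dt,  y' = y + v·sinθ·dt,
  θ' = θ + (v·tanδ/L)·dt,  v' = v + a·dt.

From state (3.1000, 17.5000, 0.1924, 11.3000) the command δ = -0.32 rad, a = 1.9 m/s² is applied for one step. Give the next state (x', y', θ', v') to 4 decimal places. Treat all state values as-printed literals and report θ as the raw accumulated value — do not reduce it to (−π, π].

(5.3183, 17.9321, -0.0279, 11.6800)

x' = 3.1000 + 11.3000·cos(0.1924)·0.2 = 5.3183
y' = 17.5000 + 11.3000·sin(0.1924)·0.2 = 17.9321
θ' = 0.1924 + (11.3000/3.4)·tan(-0.32)·0.2 = -0.0279
v' = 11.3000 + 1.9000·0.2 = 11.6800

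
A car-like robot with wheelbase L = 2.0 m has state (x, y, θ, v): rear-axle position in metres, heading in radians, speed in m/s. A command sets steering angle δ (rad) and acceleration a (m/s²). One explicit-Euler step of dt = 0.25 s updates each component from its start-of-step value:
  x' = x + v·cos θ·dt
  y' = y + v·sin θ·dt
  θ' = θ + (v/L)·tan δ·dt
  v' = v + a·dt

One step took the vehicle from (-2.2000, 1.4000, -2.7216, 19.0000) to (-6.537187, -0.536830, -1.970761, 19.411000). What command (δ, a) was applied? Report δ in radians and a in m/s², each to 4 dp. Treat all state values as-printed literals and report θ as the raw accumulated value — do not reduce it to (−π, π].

a = (v'−v)/dt = (0.411000)/0.25 = 1.6440
Δθ = θ'−θ = 0.750839;  (v·dt/L) = 19.0000·0.25/2.0 = 2.375000
tan δ = Δθ·L/(v·dt) = 0.316143  →  δ = 0.3062

δ = 0.3062, a = 1.6440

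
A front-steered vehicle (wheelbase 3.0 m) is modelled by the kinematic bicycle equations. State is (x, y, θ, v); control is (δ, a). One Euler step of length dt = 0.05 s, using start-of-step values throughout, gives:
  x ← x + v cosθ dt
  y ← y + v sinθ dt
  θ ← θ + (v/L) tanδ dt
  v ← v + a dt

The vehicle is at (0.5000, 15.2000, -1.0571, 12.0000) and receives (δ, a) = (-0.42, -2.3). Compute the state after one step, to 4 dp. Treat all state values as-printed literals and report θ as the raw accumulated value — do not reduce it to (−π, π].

x' = 0.5000 + 12.0000·cos(-1.0571)·0.05 = 0.7948
y' = 15.2000 + 12.0000·sin(-1.0571)·0.05 = 14.6774
θ' = -1.0571 + (12.0000/3.0)·tan(-0.42)·0.05 = -1.1464
v' = 12.0000 − 2.3000·0.05 = 11.8850

(0.7948, 14.6774, -1.1464, 11.8850)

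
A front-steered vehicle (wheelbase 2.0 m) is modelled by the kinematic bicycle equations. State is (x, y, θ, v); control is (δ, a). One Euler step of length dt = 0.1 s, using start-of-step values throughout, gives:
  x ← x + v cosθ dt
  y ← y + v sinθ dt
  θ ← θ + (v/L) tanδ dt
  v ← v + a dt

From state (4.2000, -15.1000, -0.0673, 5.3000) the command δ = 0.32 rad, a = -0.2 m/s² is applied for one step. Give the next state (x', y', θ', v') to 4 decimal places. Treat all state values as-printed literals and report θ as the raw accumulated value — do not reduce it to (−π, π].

(4.7288, -15.1356, 0.0205, 5.2800)

x' = 4.2000 + 5.3000·cos(-0.0673)·0.1 = 4.7288
y' = -15.1000 + 5.3000·sin(-0.0673)·0.1 = -15.1356
θ' = -0.0673 + (5.3000/2.0)·tan(0.32)·0.1 = 0.0205
v' = 5.3000 − 0.2000·0.1 = 5.2800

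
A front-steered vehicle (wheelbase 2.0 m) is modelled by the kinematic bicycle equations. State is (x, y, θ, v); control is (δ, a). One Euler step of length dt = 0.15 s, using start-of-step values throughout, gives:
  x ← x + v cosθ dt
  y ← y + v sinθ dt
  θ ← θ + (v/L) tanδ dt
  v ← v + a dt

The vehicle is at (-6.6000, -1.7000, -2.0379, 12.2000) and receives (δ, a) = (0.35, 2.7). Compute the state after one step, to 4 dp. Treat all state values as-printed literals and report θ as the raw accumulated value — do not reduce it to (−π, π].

(-7.4241, -3.3340, -1.7039, 12.6050)

x' = -6.6000 + 12.2000·cos(-2.0379)·0.15 = -7.4241
y' = -1.7000 + 12.2000·sin(-2.0379)·0.15 = -3.3340
θ' = -2.0379 + (12.2000/2.0)·tan(0.35)·0.15 = -1.7039
v' = 12.2000 + 2.7000·0.15 = 12.6050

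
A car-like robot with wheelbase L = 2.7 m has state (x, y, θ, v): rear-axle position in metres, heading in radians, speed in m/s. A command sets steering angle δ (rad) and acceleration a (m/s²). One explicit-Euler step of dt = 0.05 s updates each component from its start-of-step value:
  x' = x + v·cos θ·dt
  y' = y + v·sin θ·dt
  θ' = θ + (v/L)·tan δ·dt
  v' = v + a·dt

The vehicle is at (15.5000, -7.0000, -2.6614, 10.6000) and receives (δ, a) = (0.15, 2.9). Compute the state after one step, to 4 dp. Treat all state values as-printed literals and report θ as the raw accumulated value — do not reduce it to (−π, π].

(15.0299, -7.2448, -2.6317, 10.7450)

x' = 15.5000 + 10.6000·cos(-2.6614)·0.05 = 15.0299
y' = -7.0000 + 10.6000·sin(-2.6614)·0.05 = -7.2448
θ' = -2.6614 + (10.6000/2.7)·tan(0.15)·0.05 = -2.6317
v' = 10.6000 + 2.9000·0.05 = 10.7450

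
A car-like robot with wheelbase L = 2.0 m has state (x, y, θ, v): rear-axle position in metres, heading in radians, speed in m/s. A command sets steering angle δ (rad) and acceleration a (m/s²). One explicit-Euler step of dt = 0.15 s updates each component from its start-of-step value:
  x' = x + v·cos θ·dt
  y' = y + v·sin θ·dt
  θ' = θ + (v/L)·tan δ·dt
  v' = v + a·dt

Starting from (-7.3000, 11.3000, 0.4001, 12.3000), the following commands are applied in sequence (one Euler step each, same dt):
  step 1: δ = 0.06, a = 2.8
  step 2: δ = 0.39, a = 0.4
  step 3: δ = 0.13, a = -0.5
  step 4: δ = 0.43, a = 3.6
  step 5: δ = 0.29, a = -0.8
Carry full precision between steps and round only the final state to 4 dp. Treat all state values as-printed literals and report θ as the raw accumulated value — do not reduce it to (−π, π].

(-1.2280, 17.8316, 1.7064, 13.1250)

after step 1 (δ=0.06, a=2.8): (-5.600714, 12.018647, 0.455517, 12.720000)
after step 2 (δ=0.39, a=0.4): (-3.887266, 12.858026, 0.847663, 12.780000)
after step 3 (δ=0.13, a=-0.5): (-2.618715, 14.295270, 0.972975, 12.705000)
after step 4 (δ=0.43, a=3.6): (-1.546077, 15.870493, 1.409983, 13.245000)
after step 5 (δ=0.29, a=-0.8): (-1.227957, 17.831609, 1.706419, 13.125000)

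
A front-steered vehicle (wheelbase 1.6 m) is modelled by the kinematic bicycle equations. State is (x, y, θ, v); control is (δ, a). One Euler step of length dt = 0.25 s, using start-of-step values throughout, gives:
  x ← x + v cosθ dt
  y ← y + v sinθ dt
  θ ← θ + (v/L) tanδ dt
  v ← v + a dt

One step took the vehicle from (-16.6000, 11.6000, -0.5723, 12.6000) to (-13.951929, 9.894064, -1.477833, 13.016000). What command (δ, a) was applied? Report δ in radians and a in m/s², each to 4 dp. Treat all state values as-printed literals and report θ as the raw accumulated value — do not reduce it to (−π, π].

a = (v'−v)/dt = (0.416000)/0.25 = 1.6640
Δθ = θ'−θ = -0.905533;  (v·dt/L) = 12.6000·0.25/1.6 = 1.968750
tan δ = Δθ·L/(v·dt) = -0.459953  →  δ = -0.4311

δ = -0.4311, a = 1.6640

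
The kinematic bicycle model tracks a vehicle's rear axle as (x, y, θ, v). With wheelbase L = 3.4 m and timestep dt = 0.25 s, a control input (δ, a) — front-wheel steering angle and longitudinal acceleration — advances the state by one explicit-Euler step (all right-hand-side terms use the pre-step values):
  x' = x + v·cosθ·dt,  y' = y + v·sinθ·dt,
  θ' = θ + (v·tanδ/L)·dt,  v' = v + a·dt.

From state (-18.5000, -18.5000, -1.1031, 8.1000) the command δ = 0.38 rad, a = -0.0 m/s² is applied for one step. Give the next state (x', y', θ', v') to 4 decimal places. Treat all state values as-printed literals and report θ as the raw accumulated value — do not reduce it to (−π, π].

x' = -18.5000 + 8.1000·cos(-1.1031)·0.25 = -17.5871
y' = -18.5000 + 8.1000·sin(-1.1031)·0.25 = -20.3075
θ' = -1.1031 + (8.1000/3.4)·tan(0.38)·0.25 = -0.8652
v' = 8.1000 + 0.0000·0.25 = 8.1000

(-17.5871, -20.3075, -0.8652, 8.1000)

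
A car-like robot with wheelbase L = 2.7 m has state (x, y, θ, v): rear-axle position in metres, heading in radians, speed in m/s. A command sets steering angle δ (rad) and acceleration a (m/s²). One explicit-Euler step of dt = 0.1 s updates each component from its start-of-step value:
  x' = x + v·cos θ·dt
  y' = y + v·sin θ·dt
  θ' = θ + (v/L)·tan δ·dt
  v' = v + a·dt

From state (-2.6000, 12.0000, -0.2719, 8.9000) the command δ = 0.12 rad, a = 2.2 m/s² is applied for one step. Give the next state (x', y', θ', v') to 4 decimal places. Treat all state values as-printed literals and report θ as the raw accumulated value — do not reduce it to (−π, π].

(-1.7427, 11.7610, -0.2322, 9.1200)

x' = -2.6000 + 8.9000·cos(-0.2719)·0.1 = -1.7427
y' = 12.0000 + 8.9000·sin(-0.2719)·0.1 = 11.7610
θ' = -0.2719 + (8.9000/2.7)·tan(0.12)·0.1 = -0.2322
v' = 8.9000 + 2.2000·0.1 = 9.1200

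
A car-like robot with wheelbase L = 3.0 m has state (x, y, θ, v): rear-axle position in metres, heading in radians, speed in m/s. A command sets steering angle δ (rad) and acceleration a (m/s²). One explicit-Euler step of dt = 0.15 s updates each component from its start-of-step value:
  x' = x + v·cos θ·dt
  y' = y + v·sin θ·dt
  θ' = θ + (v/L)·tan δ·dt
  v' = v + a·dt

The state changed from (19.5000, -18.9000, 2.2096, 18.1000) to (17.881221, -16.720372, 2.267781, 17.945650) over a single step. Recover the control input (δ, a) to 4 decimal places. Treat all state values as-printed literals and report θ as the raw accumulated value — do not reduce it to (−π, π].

a = (v'−v)/dt = (-0.154350)/0.15 = -1.0290
Δθ = θ'−θ = 0.058181;  (v·dt/L) = 18.1000·0.15/3.0 = 0.905000
tan δ = Δθ·L/(v·dt) = 0.064288  →  δ = 0.0642

δ = 0.0642, a = -1.0290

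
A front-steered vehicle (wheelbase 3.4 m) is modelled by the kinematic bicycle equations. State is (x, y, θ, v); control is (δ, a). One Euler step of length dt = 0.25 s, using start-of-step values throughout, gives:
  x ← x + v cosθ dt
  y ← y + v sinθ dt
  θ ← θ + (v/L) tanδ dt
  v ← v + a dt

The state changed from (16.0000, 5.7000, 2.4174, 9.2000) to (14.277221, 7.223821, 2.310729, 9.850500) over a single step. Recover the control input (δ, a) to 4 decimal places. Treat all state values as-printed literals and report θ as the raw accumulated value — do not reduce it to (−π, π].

a = (v'−v)/dt = (0.650500)/0.25 = 2.6020
Δθ = θ'−θ = -0.106671;  (v·dt/L) = 9.2000·0.25/3.4 = 0.676471
tan δ = Δθ·L/(v·dt) = -0.157688  →  δ = -0.1564

δ = -0.1564, a = 2.6020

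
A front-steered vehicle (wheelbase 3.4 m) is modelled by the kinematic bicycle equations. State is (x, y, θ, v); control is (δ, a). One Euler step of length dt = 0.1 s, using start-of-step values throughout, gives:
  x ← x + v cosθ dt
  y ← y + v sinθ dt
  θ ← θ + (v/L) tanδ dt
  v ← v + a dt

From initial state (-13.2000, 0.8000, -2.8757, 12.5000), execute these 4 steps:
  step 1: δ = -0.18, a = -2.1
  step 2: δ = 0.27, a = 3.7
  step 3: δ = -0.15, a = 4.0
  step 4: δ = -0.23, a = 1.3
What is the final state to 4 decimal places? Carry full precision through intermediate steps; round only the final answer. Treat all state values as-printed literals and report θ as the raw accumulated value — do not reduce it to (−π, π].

(-18.0883, -0.4583, -2.9888, 13.1900)

after step 1 (δ=-0.18, a=-2.1): (-14.406073, 0.471537, -2.942601, 12.290000)
after step 2 (δ=0.27, a=3.7): (-15.610820, 0.228586, -2.842561, 12.660000)
after step 3 (δ=-0.15, a=4.0): (-16.820638, -0.144371, -2.898836, 13.060000)
after step 4 (δ=-0.23, a=1.3): (-18.088345, -0.458307, -2.988775, 13.190000)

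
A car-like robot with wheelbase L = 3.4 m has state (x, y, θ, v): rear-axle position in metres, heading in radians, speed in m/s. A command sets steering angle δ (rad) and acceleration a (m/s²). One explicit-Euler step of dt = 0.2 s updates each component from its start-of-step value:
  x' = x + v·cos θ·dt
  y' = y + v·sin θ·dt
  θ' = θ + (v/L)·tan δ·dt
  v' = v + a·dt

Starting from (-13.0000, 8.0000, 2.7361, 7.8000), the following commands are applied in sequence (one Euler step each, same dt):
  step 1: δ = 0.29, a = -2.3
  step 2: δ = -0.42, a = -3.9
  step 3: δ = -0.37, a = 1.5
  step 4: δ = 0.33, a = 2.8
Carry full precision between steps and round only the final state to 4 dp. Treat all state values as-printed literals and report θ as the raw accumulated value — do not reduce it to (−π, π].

after step 1 (δ=0.29, a=-2.3): (-14.433497, 8.615376, 2.873019, 7.340000)
after step 2 (δ=-0.42, a=-3.9): (-15.848869, 9.004919, 2.680205, 6.560000)
after step 3 (δ=-0.37, a=1.5): (-17.023681, 9.589010, 2.530535, 6.860000)
after step 4 (δ=0.33, a=2.8): (-18.147406, 10.376174, 2.668754, 7.420000)

(-18.1474, 10.3762, 2.6688, 7.4200)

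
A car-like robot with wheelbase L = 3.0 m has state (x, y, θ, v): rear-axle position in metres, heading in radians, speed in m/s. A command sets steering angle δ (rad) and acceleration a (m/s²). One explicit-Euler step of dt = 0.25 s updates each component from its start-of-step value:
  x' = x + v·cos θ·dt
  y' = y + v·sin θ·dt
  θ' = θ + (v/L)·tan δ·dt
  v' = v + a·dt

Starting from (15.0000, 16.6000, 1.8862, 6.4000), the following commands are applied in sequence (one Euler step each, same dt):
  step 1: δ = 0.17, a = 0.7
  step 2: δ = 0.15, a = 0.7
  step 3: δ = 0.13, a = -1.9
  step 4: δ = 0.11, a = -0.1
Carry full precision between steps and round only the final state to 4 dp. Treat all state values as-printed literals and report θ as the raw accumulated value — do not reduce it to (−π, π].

after step 1 (δ=0.17, a=0.7): (14.503680, 18.121074, 1.977750, 6.575000)
after step 2 (δ=0.15, a=0.7): (13.853060, 19.630580, 2.060560, 6.750000)
after step 3 (δ=0.13, a=-1.9): (13.059231, 21.119705, 2.134100, 6.275000)
after step 4 (δ=0.11, a=-0.1): (12.221547, 22.446076, 2.191854, 6.250000)

(12.2215, 22.4461, 2.1919, 6.2500)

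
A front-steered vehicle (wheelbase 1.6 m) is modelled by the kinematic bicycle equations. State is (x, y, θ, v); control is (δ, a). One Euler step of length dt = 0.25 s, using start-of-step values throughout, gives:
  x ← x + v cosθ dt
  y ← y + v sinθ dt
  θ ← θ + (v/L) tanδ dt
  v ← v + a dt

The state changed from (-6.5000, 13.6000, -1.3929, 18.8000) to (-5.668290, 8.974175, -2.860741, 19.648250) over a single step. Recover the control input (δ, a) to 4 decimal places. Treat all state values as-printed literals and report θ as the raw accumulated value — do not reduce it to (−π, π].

a = (v'−v)/dt = (0.848250)/0.25 = 3.3930
Δθ = θ'−θ = -1.467841;  (v·dt/L) = 18.8000·0.25/1.6 = 2.937500
tan δ = Δθ·L/(v·dt) = -0.499691  →  δ = -0.4634

δ = -0.4634, a = 3.3930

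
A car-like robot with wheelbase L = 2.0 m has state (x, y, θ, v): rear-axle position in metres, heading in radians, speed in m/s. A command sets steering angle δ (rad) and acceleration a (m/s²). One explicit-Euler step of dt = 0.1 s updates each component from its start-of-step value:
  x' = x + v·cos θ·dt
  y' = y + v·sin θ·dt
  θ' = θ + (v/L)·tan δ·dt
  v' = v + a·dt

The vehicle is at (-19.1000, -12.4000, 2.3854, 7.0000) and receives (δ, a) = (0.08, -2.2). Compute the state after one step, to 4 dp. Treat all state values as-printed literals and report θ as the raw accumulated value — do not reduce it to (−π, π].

x' = -19.1000 + 7.0000·cos(2.3854)·0.1 = -19.6092
y' = -12.4000 + 7.0000·sin(2.3854)·0.1 = -11.9197
θ' = 2.3854 + (7.0000/2.0)·tan(0.08)·0.1 = 2.4135
v' = 7.0000 − 2.2000·0.1 = 6.7800

(-19.6092, -11.9197, 2.4135, 6.7800)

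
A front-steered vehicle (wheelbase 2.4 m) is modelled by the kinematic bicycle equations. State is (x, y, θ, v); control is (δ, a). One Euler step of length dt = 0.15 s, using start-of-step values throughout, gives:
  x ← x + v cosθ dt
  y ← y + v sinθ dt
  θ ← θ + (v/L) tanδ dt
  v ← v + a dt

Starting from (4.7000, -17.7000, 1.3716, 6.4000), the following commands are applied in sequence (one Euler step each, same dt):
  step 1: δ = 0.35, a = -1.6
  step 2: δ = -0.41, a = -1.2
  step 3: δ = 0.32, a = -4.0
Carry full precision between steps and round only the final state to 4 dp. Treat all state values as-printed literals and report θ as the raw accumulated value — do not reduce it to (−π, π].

after step 1 (δ=0.35, a=-1.6): (4.889966, -16.758983, 1.517611, 6.160000)
after step 2 (δ=-0.41, a=-1.2): (4.939086, -15.836290, 1.350278, 5.980000)
after step 3 (δ=0.32, a=-4.0): (5.135291, -14.961011, 1.474135, 5.380000)

(5.1353, -14.9610, 1.4741, 5.3800)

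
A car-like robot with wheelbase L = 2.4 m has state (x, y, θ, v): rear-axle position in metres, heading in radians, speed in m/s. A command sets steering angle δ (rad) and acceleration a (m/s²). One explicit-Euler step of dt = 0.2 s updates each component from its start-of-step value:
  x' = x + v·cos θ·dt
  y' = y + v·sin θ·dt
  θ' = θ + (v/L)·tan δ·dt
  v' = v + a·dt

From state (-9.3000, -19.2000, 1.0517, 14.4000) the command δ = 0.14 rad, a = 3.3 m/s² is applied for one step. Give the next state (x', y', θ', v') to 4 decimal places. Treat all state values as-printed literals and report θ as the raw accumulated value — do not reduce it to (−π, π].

x' = -9.3000 + 14.4000·cos(1.0517)·0.2 = -7.8712
y' = -19.2000 + 14.4000·sin(1.0517)·0.2 = -16.6994
θ' = 1.0517 + (14.4000/2.4)·tan(0.14)·0.2 = 1.2208
v' = 14.4000 + 3.3000·0.2 = 15.0600

(-7.8712, -16.6994, 1.2208, 15.0600)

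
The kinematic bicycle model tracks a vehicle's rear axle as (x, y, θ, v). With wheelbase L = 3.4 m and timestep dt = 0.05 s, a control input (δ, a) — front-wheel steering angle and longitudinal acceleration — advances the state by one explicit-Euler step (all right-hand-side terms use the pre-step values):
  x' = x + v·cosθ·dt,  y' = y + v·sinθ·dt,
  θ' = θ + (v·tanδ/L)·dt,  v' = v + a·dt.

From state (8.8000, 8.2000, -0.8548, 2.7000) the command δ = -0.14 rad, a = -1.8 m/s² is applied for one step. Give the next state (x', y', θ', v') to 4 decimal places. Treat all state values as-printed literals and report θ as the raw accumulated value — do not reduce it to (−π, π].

(8.8886, 8.0982, -0.8604, 2.6100)

x' = 8.8000 + 2.7000·cos(-0.8548)·0.05 = 8.8886
y' = 8.2000 + 2.7000·sin(-0.8548)·0.05 = 8.0982
θ' = -0.8548 + (2.7000/3.4)·tan(-0.14)·0.05 = -0.8604
v' = 2.7000 − 1.8000·0.05 = 2.6100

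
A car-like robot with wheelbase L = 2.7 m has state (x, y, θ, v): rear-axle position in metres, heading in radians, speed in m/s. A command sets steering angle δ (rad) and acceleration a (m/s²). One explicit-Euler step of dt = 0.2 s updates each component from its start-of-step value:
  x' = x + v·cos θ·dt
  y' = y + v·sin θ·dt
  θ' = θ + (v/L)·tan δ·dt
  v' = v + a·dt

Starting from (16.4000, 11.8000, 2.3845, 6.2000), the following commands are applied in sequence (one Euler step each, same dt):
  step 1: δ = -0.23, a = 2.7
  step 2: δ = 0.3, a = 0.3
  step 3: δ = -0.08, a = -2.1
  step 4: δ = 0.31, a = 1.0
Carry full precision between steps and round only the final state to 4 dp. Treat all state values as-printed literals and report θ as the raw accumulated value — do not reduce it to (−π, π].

after step 1 (δ=-0.23, a=2.7): (15.498724, 12.651646, 2.276967, 6.740000)
after step 2 (δ=0.3, a=0.3): (14.623972, 13.677274, 2.431406, 6.800000)
after step 3 (δ=-0.08, a=-2.1): (13.592765, 14.563960, 2.391024, 6.380000)
after step 4 (δ=0.31, a=1.0): (12.659625, 15.434262, 2.542408, 6.580000)

(12.6596, 15.4343, 2.5424, 6.5800)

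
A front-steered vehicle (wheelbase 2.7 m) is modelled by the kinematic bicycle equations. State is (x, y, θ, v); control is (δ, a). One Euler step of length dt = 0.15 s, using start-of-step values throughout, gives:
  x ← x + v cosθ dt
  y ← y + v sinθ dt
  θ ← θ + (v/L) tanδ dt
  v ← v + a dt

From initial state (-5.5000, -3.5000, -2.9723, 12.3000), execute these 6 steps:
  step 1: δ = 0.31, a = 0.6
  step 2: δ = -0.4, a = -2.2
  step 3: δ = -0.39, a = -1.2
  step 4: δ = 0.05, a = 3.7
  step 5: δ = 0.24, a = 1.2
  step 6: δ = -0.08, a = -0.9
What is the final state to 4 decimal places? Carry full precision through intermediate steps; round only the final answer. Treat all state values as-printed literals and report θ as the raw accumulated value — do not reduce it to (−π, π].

(-16.3304, -4.1490, -3.1739, 12.4800)

after step 1 (δ=0.31, a=0.6): (-7.318624, -3.810855, -2.753410, 12.390000)
after step 2 (δ=-0.4, a=-2.2): (-9.038849, -4.514311, -3.044432, 12.060000)
after step 3 (δ=-0.39, a=-1.2): (-10.839317, -4.689798, -3.319839, 11.880000)
after step 4 (δ=0.05, a=3.7): (-12.593083, -4.373842, -3.286811, 12.435000)
after step 5 (δ=0.24, a=1.2): (-14.438700, -4.103924, -3.117753, 12.615000)
after step 6 (δ=-0.08, a=-0.9): (-16.330412, -4.149030, -3.173940, 12.480000)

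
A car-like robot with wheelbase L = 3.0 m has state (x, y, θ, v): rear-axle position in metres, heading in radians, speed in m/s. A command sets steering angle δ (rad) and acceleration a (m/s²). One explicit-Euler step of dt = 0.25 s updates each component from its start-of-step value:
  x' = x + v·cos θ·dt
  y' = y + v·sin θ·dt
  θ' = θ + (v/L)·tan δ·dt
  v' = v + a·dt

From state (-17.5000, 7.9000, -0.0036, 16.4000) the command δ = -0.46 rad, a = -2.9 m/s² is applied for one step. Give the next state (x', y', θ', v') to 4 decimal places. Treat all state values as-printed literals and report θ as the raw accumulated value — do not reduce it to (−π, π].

x' = -17.5000 + 16.4000·cos(-0.0036)·0.25 = -13.4000
y' = 7.9000 + 16.4000·sin(-0.0036)·0.25 = 7.8852
θ' = -0.0036 + (16.4000/3.0)·tan(-0.46)·0.25 = -0.6807
v' = 16.4000 − 2.9000·0.25 = 15.6750

(-13.4000, 7.8852, -0.6807, 15.6750)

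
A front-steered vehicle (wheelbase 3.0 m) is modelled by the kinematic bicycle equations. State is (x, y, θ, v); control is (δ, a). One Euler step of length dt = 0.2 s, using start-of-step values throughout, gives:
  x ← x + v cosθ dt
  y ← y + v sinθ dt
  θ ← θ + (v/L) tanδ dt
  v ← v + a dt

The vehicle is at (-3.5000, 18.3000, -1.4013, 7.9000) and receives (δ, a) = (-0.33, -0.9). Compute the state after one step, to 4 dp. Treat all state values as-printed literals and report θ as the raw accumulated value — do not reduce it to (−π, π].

x' = -3.5000 + 7.9000·cos(-1.4013)·0.2 = -3.2335
y' = 18.3000 + 7.9000·sin(-1.4013)·0.2 = 16.7426
θ' = -1.4013 + (7.9000/3.0)·tan(-0.33)·0.2 = -1.5817
v' = 7.9000 − 0.9000·0.2 = 7.7200

(-3.2335, 16.7426, -1.5817, 7.7200)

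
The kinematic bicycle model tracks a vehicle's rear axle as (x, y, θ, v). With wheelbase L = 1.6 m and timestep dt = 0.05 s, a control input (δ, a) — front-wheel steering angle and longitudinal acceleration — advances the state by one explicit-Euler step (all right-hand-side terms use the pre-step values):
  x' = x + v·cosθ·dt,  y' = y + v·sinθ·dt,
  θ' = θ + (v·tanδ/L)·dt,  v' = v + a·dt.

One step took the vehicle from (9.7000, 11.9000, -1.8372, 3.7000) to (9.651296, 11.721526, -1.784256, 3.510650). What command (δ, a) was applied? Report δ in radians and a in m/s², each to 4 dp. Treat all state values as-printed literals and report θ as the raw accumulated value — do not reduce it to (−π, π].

a = (v'−v)/dt = (-0.189350)/0.05 = -3.7870
Δθ = θ'−θ = 0.052944;  (v·dt/L) = 3.7000·0.05/1.6 = 0.115625
tan δ = Δθ·L/(v·dt) = 0.457894  →  δ = 0.4294

δ = 0.4294, a = -3.7870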